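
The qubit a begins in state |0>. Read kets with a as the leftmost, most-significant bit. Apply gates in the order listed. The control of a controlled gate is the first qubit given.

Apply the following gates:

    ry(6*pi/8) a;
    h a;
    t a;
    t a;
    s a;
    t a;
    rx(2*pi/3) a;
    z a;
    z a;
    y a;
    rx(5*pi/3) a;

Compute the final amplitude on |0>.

|0> carries amplitude sqrt(2)*(sqrt(2 - sqrt(2)) + sqrt(sqrt(2) + 2))/4 in the final state.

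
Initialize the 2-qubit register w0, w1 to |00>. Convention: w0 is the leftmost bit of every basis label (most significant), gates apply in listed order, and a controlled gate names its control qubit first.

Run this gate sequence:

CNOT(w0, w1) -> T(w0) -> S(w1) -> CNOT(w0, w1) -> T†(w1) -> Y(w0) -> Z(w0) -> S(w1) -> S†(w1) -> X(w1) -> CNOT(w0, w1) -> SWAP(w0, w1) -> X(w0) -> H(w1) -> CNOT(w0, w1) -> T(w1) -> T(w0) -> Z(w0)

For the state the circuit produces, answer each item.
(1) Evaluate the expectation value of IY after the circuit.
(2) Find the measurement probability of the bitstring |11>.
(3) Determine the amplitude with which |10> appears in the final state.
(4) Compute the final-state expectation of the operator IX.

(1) The expectation value of IY is -sqrt(2)/2.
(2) The probability of measuring |11> is 1/2.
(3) |10> carries amplitude -sqrt(2)*exp(3*I*pi/4)/2 in the final state.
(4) The observable IX averages to -sqrt(2)/2.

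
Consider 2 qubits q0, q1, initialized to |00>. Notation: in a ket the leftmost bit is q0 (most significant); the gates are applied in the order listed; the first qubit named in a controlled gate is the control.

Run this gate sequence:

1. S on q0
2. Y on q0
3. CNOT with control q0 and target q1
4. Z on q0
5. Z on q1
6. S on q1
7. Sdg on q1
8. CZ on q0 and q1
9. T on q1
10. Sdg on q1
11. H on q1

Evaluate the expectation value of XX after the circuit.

The expectation value of XX is 0. Key observation: gates 6-7 undo each other exactly, leaving only the rest of the circuit to track.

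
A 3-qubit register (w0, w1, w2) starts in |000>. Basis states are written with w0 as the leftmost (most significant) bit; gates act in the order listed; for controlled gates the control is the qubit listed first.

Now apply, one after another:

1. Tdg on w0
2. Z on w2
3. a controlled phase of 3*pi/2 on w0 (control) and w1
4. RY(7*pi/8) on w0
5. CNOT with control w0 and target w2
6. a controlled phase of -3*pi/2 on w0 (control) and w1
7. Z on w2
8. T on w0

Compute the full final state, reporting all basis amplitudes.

The final amplitudes are cos(7*pi/16) on |000>, -exp(I*pi/4)*cos(pi/16) on |101>, and 0 on every other basis state.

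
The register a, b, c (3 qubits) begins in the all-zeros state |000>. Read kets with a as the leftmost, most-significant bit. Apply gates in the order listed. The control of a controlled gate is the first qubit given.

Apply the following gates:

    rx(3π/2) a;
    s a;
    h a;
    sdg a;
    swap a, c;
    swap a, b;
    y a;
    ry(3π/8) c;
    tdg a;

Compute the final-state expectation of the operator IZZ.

The observable IZZ averages to -sqrt(2 - sqrt(2))/2.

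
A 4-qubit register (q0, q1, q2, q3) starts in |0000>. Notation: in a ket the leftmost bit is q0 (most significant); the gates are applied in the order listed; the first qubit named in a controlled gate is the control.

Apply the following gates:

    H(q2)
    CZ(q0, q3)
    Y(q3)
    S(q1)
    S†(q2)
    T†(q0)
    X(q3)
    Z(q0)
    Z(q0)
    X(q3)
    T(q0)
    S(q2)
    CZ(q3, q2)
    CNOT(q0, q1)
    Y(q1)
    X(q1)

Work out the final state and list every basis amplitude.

The resulting statevector has amplitude -sqrt(2)/2 on |0001>, sqrt(2)/2 on |0011>, and 0 on every other basis state.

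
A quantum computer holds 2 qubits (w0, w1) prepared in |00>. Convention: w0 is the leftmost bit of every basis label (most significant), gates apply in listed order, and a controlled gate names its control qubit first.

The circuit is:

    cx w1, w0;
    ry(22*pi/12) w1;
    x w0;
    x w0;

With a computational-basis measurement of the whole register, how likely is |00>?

A full measurement returns |00> with probability sqrt(3)/4 + 1/2.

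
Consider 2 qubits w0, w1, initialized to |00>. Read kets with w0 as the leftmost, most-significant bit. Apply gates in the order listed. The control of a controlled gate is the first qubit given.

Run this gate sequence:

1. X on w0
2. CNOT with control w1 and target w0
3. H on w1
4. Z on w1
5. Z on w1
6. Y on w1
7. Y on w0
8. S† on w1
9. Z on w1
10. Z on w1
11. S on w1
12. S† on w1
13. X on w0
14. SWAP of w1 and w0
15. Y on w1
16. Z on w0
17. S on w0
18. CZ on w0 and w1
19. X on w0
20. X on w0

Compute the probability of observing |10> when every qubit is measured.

Outcome |10> occurs with probability 1/2.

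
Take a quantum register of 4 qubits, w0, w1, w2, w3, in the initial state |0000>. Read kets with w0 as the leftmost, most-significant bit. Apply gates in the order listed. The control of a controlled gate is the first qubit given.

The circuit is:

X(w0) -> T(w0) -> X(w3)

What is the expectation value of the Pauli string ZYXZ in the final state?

The expectation value of ZYXZ is 0.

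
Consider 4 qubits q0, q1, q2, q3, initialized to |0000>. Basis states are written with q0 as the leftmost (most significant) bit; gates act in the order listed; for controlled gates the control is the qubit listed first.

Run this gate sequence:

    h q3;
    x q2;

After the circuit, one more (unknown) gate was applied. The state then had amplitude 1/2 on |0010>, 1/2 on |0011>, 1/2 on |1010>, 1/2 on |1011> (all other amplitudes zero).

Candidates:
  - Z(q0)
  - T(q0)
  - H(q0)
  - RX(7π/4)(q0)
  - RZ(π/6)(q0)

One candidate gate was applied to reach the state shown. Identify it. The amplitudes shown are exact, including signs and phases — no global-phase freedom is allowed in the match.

The unique candidate consistent with the amplitudes is H(q0).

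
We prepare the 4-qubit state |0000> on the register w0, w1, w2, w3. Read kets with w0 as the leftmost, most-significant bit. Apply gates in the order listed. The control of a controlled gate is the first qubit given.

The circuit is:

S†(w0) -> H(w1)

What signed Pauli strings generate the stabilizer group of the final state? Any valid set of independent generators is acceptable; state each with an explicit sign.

The stabilizer group can be generated by +IXII, +ZIII, +IIZI, +IIIZ, among other valid generating sets.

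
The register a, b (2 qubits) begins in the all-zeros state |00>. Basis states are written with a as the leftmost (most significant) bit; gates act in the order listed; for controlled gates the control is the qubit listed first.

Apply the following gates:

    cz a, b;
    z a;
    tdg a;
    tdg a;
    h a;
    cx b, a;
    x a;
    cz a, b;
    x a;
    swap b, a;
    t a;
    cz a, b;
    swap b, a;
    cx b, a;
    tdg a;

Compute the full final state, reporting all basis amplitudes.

After the circuit, the state carries amplitude sqrt(2)/2 on |00>, 0 on |01>, -sqrt(2)*exp(3*I*pi/4)/2 on |10>, 0 on |11>.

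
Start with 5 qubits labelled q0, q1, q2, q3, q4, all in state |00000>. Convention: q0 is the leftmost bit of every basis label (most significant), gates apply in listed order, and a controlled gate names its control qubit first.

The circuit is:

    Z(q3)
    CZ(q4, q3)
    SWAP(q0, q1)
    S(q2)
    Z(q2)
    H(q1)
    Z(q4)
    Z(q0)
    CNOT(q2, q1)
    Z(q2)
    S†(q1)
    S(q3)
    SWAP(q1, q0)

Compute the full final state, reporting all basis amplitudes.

After the circuit, the state carries amplitude sqrt(2)/2 on |00000>, -sqrt(2)*I/2 on |10000>, and 0 on every other basis state.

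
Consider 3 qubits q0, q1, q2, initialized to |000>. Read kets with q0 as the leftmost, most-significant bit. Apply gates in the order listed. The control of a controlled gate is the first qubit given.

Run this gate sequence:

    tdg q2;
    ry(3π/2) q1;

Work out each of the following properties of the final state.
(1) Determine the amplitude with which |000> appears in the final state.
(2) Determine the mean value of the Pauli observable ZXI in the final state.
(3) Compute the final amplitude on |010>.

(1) |000> carries amplitude -sqrt(2)/2 in the final state.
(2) In the final state, ZXI has expectation -1.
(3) The amplitude on |010> is sqrt(2)/2.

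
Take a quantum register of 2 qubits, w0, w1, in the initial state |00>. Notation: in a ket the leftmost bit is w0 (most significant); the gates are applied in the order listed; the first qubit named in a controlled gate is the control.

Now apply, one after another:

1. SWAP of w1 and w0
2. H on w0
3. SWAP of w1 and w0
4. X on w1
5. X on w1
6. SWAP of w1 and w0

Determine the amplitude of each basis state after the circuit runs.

The final amplitudes are sqrt(2)/2 on |00>, 0 on |01>, sqrt(2)/2 on |10>, 0 on |11>.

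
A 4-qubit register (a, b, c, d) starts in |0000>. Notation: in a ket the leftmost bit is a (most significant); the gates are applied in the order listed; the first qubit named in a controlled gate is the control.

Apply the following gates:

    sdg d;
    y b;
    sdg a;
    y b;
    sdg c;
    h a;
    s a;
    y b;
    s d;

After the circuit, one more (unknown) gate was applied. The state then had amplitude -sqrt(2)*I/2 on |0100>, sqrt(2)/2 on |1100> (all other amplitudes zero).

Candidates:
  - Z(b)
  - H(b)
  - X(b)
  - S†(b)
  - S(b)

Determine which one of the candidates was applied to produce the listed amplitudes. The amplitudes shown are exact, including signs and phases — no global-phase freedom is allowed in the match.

It was Z(b) that produced the state shown.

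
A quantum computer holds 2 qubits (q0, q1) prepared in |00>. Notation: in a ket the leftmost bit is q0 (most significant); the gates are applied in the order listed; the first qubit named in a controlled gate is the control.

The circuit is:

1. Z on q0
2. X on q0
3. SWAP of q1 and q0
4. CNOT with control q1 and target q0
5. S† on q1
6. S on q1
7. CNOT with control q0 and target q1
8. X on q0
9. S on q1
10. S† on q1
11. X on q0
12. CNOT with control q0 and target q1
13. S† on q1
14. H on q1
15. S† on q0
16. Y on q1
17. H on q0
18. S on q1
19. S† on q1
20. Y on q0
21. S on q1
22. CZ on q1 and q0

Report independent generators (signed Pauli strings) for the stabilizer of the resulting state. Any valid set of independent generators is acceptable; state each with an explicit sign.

The final state is stabilized by the group generated by +XZ, +ZY; other independent generating sets are equally valid. Key observation: the block from step 6 through step 13 cancels to the identity and can be dropped.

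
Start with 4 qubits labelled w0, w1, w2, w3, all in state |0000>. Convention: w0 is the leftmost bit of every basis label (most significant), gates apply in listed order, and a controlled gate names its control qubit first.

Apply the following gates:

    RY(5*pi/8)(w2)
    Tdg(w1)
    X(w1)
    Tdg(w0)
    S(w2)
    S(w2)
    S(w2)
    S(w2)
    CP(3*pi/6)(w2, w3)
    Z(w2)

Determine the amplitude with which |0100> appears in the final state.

The amplitude on |0100> is cos(5*pi/16). Key observation: the block from step 5 through step 8 cancels to the identity and can be dropped.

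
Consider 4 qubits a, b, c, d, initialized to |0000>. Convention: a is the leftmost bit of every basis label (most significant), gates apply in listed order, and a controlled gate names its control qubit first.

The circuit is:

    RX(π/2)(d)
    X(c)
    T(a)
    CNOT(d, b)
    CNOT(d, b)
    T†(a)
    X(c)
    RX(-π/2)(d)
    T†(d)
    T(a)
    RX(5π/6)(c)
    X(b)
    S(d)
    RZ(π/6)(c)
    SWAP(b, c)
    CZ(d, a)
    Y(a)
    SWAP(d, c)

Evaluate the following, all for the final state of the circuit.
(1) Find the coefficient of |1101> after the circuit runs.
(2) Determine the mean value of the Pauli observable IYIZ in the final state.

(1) The amplitude on |1101> is (sqrt(2) + sqrt(6))*exp(I*pi/12)/4. Key observation: steps 1-8 multiply out to the identity, so the circuit reduces to the remaining gates.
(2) The observable IYIZ averages to sqrt(3)/4.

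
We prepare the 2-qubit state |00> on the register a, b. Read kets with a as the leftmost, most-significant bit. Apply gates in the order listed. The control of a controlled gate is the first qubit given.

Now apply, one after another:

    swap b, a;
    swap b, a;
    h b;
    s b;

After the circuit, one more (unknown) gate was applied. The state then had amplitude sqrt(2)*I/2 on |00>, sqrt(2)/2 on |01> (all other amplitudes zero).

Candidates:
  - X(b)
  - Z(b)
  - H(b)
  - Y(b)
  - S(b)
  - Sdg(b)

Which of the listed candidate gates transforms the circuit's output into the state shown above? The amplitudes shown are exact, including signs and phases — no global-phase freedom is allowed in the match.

The applied gate was X(b).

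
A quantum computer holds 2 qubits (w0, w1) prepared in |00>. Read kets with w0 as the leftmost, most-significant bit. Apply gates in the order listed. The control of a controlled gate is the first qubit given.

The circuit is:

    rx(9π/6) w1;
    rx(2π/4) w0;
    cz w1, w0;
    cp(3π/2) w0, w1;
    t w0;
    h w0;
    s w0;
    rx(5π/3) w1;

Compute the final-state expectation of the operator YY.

The observable YY averages to 1/4.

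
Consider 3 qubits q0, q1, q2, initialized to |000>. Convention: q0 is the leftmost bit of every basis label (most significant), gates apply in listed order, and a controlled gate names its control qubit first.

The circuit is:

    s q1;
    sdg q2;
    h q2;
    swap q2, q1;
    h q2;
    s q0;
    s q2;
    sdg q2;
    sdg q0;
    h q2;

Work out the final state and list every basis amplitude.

The final amplitudes are sqrt(2)/2 on |000>, sqrt(2)/2 on |010>, and 0 on every other basis state.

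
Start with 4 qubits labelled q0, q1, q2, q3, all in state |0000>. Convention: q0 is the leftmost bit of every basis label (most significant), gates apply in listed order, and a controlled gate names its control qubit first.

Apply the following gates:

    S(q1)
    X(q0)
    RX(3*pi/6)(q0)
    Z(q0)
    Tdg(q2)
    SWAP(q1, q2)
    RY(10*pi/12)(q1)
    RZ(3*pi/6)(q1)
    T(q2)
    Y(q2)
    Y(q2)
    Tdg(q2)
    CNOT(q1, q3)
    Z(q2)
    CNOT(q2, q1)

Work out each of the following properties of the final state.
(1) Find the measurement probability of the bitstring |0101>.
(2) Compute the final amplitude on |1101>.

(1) A full measurement returns |0101> with probability sqrt(3)/8 + 1/4.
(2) The final state's coefficient on |1101> equals (-sqrt(3) - 1)*exp(I*pi/4)/4.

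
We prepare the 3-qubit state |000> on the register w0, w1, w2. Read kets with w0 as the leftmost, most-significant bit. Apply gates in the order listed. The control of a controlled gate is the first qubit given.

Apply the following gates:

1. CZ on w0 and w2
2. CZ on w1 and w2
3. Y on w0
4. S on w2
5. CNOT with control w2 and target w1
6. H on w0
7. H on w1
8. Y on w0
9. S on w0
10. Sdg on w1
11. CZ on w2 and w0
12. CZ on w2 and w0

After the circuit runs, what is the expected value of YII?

In the final state, YII has expectation 1.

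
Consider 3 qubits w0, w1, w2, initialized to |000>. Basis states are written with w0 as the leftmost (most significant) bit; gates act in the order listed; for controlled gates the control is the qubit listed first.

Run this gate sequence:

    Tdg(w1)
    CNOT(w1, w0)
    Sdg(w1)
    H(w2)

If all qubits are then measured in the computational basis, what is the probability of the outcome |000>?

A full measurement returns |000> with probability 1/2.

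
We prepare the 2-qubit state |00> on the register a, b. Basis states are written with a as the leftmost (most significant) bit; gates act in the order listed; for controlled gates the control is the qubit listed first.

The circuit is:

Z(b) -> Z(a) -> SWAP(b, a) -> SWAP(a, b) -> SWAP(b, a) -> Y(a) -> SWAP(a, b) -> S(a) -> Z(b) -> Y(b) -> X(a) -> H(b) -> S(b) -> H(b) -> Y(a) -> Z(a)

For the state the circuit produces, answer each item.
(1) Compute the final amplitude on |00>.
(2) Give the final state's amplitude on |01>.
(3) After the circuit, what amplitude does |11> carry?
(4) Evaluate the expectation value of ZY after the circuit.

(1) The final state's coefficient on |00> equals -1/2 + I/2.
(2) The final state's coefficient on |01> equals 1/2 + I/2.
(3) The amplitude on |11> is 0.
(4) The expectation value of ZY is -1.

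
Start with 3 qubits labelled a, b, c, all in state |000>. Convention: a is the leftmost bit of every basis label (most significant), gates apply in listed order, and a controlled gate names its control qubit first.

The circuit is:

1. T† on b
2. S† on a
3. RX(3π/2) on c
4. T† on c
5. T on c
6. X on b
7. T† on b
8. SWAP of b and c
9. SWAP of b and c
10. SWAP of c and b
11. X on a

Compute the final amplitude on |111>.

The final state's coefficient on |111> equals -sqrt(2)*exp(I*pi/4)/2. Key observation: steps 8-9 multiply out to the identity, so the circuit reduces to the remaining gates.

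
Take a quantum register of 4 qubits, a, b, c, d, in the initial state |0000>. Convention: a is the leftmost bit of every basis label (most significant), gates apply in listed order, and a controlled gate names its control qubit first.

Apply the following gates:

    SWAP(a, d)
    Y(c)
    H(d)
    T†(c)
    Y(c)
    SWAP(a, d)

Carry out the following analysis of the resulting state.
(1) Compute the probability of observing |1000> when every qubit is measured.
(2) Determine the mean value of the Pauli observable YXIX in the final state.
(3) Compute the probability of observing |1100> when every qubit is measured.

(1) A full measurement returns |1000> with probability 1/2.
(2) The observable YXIX averages to 0.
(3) A full measurement returns |1100> with probability 0.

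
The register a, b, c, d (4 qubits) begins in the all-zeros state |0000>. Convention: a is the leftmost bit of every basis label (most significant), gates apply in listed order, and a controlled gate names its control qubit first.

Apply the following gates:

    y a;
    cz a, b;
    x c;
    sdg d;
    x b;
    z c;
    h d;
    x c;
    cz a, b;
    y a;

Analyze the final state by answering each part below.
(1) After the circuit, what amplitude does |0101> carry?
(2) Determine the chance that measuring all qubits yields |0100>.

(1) The amplitude on |0101> is sqrt(2)/2.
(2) Outcome |0100> occurs with probability 1/2.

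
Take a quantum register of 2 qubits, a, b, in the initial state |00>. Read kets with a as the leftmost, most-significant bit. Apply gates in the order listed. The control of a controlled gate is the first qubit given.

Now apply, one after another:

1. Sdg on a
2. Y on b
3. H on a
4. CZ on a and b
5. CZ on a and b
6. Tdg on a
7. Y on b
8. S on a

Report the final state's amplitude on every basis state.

After the circuit, the state carries amplitude sqrt(2)/2 on |00>, 0 on |01>, sqrt(2)*exp(I*pi/4)/2 on |10>, 0 on |11>.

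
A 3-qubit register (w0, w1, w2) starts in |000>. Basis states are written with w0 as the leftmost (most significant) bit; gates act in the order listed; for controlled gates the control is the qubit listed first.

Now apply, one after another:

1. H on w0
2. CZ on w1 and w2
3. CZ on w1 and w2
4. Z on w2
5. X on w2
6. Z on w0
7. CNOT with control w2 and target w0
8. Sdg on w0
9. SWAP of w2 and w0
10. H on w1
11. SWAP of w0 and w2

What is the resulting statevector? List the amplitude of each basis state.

After the circuit, the state carries amplitude 0 on |000>, -1/2 on |001>, 0 on |010>, -1/2 on |011>, 0 on |100>, -I/2 on |101>, 0 on |110>, -I/2 on |111>.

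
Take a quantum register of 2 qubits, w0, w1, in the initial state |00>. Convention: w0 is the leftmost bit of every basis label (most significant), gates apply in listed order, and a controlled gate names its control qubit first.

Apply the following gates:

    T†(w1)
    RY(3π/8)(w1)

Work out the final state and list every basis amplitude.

The final amplitudes are cos(3*pi/16) on |00>, sin(3*pi/16) on |01>, 0 on |10>, 0 on |11>.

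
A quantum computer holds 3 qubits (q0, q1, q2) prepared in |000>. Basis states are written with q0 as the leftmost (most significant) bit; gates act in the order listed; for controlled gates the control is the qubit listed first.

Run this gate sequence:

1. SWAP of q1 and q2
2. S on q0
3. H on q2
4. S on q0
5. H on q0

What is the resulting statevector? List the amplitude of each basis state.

After the circuit, the state carries amplitude 1/2 on |000>, 1/2 on |001>, 0 on |010>, 0 on |011>, 1/2 on |100>, 1/2 on |101>, 0 on |110>, 0 on |111>.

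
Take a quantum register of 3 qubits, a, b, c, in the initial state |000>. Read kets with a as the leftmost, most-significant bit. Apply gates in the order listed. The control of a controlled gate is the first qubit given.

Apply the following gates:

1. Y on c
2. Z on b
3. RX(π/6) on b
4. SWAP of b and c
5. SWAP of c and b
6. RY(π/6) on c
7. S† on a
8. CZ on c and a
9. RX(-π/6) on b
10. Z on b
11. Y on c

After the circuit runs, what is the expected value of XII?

The observable XII averages to 0.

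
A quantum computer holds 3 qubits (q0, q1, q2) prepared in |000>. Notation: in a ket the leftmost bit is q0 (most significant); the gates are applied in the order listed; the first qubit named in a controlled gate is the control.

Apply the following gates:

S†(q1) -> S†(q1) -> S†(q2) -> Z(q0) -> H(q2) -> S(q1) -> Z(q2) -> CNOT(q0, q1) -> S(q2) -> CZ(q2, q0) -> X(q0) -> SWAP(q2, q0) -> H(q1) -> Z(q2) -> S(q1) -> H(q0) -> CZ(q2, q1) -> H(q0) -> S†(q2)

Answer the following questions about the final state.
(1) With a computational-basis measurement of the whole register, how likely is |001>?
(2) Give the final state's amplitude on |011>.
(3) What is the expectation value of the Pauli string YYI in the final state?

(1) Outcome |001> occurs with probability 1/4.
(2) The amplitude on |011> is 1/2.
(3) The expectation value of YYI is 1.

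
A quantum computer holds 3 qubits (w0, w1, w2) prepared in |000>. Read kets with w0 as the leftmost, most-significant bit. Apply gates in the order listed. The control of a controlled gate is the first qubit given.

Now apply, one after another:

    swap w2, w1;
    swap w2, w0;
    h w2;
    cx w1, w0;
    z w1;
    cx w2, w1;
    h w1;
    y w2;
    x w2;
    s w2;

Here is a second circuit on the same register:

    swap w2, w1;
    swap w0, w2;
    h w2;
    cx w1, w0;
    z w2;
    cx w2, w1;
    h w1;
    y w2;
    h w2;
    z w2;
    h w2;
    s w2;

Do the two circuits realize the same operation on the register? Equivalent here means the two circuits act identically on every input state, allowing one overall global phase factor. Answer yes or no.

No, they are not equivalent — no single phase factor reconciles the two unitaries.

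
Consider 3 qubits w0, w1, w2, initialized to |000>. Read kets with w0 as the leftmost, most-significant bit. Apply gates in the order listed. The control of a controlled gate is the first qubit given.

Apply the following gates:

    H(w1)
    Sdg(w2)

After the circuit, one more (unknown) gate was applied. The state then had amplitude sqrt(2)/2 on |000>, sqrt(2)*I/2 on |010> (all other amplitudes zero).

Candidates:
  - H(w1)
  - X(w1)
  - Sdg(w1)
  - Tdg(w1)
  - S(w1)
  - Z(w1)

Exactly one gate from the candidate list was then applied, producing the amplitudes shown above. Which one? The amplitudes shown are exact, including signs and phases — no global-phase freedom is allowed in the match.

The unique candidate consistent with the amplitudes is S(w1).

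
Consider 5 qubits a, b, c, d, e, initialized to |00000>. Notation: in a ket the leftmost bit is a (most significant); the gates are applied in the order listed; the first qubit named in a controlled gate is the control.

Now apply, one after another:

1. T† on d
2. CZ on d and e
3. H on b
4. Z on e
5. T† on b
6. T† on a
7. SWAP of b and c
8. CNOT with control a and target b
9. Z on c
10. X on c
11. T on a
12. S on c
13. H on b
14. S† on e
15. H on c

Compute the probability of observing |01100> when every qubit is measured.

A full measurement returns |01100> with probability 1/4 - sqrt(2)/8.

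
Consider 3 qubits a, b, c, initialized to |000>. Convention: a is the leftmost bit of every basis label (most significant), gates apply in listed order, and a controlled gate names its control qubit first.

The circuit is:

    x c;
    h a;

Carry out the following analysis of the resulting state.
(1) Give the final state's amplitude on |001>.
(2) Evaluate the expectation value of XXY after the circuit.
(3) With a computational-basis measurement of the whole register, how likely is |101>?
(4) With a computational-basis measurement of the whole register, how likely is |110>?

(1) The amplitude on |001> is sqrt(2)/2.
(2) The observable XXY averages to 0.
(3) The probability of measuring |101> is 1/2.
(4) Outcome |110> occurs with probability 0.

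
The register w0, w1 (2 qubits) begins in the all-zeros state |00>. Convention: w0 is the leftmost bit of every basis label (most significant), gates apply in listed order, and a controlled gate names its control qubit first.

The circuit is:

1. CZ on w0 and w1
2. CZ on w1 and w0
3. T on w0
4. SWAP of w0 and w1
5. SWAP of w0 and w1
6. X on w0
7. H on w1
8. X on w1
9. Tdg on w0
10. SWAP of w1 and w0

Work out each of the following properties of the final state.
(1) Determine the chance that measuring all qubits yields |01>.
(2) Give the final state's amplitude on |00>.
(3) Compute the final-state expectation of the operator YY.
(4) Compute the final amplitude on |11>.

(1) Outcome |01> occurs with probability 1/2.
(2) |00> carries amplitude 0 in the final state.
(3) In the final state, YY has expectation 0.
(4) |11> carries amplitude -sqrt(2)*exp(3*I*pi/4)/2 in the final state.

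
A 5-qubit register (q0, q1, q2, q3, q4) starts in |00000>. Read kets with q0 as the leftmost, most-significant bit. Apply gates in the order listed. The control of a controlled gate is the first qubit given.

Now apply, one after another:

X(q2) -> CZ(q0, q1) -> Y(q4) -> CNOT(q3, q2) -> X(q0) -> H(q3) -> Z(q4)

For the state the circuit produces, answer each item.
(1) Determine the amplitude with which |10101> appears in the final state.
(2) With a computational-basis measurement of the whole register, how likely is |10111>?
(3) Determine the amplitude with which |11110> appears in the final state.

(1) The final state's coefficient on |10101> equals -sqrt(2)*I/2.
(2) The probability of measuring |10111> is 1/2.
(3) |11110> carries amplitude 0 in the final state.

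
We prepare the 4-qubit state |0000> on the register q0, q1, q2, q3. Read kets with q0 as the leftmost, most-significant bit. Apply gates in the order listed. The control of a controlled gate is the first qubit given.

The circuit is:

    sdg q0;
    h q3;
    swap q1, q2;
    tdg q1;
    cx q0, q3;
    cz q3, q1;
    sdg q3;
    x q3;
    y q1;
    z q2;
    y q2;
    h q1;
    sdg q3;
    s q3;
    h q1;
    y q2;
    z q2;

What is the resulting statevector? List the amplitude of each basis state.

The final amplitudes are sqrt(2)/2 on |0100>, sqrt(2)*I/2 on |0101>, and 0 on every other basis state. Key observation: the block from step 10 through step 17 cancels to the identity and can be dropped.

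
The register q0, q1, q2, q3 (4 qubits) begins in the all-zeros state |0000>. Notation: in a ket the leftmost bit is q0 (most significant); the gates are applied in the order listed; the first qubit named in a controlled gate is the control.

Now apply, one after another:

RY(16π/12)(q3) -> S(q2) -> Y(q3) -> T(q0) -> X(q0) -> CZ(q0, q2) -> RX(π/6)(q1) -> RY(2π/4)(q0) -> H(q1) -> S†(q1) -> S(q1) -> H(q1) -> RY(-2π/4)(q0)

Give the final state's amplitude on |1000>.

The amplitude on |1000> is I*(-3*sqrt(2) - sqrt(6))/8. Key observation: gates 8-13 undo each other exactly, leaving only the rest of the circuit to track.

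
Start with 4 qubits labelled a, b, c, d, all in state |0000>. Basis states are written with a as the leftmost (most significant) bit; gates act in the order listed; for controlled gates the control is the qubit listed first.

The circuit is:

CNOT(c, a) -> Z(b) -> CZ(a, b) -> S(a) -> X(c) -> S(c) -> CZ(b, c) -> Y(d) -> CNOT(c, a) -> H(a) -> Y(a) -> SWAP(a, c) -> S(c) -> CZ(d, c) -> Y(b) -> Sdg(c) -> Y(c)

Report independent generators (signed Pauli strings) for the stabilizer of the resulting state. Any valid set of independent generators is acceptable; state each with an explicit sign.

The stabilizer group can be generated by +IIXI, -ZIII, -IZII, -IIIZ, among other valid generating sets.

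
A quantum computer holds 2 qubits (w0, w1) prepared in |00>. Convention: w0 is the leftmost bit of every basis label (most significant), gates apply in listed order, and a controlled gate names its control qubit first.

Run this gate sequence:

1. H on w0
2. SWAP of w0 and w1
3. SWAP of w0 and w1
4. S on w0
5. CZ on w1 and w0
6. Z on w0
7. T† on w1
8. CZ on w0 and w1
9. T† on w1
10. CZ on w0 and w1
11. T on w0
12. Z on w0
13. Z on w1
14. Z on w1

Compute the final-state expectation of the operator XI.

In the final state, XI has expectation -sqrt(2)/2. Key observation: steps 2-3 multiply out to the identity, so the circuit reduces to the remaining gates.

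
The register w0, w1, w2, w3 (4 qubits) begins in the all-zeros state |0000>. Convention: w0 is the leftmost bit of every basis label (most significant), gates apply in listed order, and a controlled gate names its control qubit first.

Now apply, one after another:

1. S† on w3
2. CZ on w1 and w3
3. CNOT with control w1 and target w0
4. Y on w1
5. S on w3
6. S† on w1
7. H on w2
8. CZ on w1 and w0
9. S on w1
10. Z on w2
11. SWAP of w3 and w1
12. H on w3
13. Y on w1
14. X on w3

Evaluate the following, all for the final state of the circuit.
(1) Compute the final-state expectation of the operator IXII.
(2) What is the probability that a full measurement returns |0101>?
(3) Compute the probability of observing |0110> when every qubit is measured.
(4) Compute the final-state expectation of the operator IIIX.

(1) The observable IXII averages to 0.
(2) Outcome |0101> occurs with probability 1/4.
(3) A full measurement returns |0110> with probability 1/4.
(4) The expectation value of IIIX is -1.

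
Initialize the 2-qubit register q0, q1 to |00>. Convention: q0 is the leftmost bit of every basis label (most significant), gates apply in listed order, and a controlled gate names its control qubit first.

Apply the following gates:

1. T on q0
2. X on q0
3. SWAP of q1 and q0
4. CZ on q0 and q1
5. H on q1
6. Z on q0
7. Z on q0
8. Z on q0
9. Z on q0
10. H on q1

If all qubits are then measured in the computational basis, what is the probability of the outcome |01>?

A full measurement returns |01> with probability 1. Key observation: the block from step 5 through step 10 cancels to the identity and can be dropped.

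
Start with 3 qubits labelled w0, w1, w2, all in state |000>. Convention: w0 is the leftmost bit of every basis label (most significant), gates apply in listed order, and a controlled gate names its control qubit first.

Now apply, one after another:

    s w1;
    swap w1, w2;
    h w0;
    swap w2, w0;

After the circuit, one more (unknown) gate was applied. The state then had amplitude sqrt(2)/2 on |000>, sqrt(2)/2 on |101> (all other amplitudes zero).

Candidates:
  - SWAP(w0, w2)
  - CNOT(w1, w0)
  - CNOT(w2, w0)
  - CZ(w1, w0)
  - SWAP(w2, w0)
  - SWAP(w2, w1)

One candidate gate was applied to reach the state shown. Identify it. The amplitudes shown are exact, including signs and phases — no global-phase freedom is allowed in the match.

The applied gate was CNOT(w2, w0).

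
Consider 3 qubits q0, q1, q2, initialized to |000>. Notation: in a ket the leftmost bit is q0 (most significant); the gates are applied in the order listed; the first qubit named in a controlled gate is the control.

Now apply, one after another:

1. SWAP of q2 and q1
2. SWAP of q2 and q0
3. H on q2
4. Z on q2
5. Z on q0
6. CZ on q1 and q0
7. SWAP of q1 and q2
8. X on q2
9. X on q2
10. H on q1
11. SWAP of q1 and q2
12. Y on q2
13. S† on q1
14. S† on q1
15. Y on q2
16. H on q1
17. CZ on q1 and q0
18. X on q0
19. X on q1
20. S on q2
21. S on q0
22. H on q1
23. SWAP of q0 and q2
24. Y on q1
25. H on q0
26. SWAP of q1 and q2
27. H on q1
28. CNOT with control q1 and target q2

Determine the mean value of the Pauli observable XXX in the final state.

The expectation value of XXX is 1. Key observation: the block from step 8 through step 9 cancels to the identity and can be dropped.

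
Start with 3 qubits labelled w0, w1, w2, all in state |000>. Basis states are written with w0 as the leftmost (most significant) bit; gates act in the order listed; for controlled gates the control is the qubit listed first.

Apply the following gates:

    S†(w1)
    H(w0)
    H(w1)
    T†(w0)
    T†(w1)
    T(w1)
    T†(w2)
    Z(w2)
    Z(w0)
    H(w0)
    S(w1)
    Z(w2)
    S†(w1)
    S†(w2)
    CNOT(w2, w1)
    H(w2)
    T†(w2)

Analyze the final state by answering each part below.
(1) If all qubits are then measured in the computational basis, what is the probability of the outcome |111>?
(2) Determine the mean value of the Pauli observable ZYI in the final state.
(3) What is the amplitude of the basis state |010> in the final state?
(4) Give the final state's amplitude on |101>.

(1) The probability of measuring |111> is sqrt(2)/16 + 1/8.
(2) The expectation value of ZYI is 0.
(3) The final state's coefficient on |010> equals 1/4 + exp(3*I*pi/4)/4.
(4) The amplitude on |101> is -I/4 - exp(3*I*pi/4)/4.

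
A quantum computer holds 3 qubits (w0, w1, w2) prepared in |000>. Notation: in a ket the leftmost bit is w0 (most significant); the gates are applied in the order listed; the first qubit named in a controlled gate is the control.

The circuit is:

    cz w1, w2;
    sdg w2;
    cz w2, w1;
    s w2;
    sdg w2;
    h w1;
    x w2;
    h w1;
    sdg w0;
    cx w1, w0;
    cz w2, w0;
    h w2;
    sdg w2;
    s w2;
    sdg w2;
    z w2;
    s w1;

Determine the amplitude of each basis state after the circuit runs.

The final amplitudes are sqrt(2)/2 on |000>, -sqrt(2)*I/2 on |001>, and 0 on every other basis state.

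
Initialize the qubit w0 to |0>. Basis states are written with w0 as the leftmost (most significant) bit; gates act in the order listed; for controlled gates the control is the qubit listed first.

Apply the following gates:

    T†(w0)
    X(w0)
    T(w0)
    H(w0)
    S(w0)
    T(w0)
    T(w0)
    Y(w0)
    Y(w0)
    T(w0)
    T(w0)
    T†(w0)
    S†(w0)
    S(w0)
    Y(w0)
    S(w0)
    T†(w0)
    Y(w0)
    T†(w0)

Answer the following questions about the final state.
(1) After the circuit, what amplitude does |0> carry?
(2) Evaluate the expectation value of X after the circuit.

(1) |0> carries amplitude sqrt(2)*I/2 in the final state.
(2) The observable X averages to sqrt(2)/2.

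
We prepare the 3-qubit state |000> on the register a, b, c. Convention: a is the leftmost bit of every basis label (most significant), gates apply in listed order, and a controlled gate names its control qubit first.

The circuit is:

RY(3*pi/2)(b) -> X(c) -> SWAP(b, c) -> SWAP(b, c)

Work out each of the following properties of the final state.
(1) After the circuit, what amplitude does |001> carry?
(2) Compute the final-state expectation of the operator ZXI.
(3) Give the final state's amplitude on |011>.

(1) The final state's coefficient on |001> equals -sqrt(2)/2. Key observation: the block from step 3 through step 4 cancels to the identity and can be dropped.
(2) The observable ZXI averages to -1.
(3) The amplitude on |011> is sqrt(2)/2.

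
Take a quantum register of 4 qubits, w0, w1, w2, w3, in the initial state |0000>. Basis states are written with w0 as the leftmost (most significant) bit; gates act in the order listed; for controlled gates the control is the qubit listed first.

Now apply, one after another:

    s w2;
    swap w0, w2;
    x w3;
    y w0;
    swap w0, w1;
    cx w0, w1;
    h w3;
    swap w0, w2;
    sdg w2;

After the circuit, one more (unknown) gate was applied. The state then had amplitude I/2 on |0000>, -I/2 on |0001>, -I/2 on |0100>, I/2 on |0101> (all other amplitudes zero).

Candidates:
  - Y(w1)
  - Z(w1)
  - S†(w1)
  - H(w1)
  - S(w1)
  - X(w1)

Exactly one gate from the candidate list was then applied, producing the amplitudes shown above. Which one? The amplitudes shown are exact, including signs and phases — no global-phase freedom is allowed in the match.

The applied gate was H(w1).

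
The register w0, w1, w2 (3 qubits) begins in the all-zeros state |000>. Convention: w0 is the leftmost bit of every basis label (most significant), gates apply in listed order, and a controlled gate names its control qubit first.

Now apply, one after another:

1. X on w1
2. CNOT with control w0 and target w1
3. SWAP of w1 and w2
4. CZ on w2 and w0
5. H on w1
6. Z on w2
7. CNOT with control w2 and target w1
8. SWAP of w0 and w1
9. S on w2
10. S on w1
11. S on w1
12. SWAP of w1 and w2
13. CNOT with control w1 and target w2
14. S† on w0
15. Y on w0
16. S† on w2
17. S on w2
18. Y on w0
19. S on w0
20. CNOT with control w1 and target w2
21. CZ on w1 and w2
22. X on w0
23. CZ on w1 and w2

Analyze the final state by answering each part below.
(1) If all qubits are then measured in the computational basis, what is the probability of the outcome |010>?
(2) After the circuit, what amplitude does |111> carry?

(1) The probability of measuring |010> is 1/2. Key observation: gates 13-20 undo each other exactly, leaving only the rest of the circuit to track.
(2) |111> carries amplitude 0 in the final state.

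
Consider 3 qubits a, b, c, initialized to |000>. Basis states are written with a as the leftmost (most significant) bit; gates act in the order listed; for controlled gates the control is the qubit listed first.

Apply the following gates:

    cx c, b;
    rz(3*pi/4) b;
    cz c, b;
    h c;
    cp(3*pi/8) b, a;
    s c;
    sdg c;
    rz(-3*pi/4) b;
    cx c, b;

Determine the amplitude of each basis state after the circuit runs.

The final amplitudes are sqrt(2)/2 on |000>, sqrt(2)/2 on |011>, and 0 on every other basis state.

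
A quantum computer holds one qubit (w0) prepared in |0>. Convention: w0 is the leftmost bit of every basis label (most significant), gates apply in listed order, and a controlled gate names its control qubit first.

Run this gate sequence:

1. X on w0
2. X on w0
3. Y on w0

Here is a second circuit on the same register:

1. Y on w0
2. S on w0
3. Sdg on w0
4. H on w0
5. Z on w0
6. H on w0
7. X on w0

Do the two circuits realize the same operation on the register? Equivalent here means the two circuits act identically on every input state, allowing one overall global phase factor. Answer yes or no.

Yes: on every input state the two circuits agree up to one overall phase factor.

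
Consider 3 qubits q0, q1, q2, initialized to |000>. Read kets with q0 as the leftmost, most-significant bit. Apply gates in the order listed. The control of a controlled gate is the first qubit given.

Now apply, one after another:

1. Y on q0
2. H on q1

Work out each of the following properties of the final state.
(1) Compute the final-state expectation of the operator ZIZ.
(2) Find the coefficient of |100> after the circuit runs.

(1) The expectation value of ZIZ is -1.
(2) |100> carries amplitude sqrt(2)*I/2 in the final state.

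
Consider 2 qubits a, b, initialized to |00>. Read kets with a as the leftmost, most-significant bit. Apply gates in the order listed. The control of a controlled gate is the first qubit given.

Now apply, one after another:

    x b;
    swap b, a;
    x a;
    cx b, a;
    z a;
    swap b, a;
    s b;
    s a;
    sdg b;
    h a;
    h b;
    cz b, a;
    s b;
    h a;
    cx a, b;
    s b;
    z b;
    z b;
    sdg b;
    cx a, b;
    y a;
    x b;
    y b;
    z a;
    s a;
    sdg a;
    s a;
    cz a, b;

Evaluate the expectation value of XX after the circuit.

The observable XX averages to -1.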